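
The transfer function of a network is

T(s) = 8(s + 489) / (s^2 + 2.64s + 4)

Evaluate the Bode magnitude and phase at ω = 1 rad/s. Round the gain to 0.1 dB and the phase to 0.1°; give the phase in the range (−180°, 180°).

59.8 dB, -41.2°

At s = jω = j1:
zero (s+489): 489 + j1 → |·| = √(489²+1²) = √239122 ≈ 489, ∠ = arctan(1/489) ≈ 0.12°
quadratic: (j1)² + 2.64·j1 + 4 = 3 + j2.64 → |·| ≈ 3.9962, ∠ ≈ 41.35°
|T| = 8 · 489 / 3.9962 ≈ 978.93
Gain = 20 log₁₀(978.93) ≈ 59.82 dB
∠T = 0.12° − 41.35° = -41.23°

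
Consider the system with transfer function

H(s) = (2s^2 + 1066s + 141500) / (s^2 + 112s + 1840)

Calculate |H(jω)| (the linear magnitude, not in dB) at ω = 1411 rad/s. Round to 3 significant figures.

Substitute s = j1411:
Numerator: 2(j1411)^2 + 1066(j1411) + 141500 = -3840342 + j1504126
Denominator: (j1411)^2 + 112(j1411) + 1840 = -1989081 + j158032
|N| = √(3840342² + 1504126²) ≈ 4.1244e+06, ∠N ≈ 158.61°
|D| = √(1989081² + 158032²) ≈ 1.9953e+06, ∠D ≈ 175.46°
|H| = 4.1244e+06 / 1.9953e+06 ≈ 2.0671

2.07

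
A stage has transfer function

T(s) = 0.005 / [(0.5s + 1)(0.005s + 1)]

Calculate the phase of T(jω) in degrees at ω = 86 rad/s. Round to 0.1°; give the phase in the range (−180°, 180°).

At ω = 86 rad/s:
pole (1 + j86·0.5) = 1 + j43 → |·| ≈ 43.012, ∠ ≈ 88.67°
pole (1 + j86·0.005) = 1 + j0.43 → |·| ≈ 1.0885, ∠ ≈ 23.27°
∠T = (0°) − (88.67° + 23.27°) = -111.94°

-111.9°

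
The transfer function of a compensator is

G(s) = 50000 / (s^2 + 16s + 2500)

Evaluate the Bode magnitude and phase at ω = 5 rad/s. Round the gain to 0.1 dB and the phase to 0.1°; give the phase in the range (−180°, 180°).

26.1 dB, -1.9°

At s = jω = j5:
quadratic: (j5)² + 16·j5 + 2500 = 2475 + j80 → |·| ≈ 2476.3, ∠ ≈ 1.85°
|G| = 50000 / 2476.3 ≈ 20.191
Gain = 20 log₁₀(20.191) ≈ 26.10 dB
∠G = 0.00° − 1.85° = -1.85°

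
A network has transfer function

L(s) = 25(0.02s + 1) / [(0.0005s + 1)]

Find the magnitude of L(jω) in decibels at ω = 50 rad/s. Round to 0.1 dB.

31.0 dB

At ω = 50 rad/s:
zero (1 + j50·0.02) = 1 + j1 → |·| ≈ 1.4142, ∠ ≈ 45.00°
pole (1 + j50·0.0005) = 1 + j0.025 → |·| ≈ 1.0003, ∠ ≈ 1.43°
|L| = 25 · 1.4142 / (1.0003) ≈ 35.344
Gain = 20 log₁₀(35.344) ≈ 30.97 dB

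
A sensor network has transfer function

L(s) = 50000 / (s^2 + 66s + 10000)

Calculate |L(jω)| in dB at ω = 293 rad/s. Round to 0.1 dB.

At s = jω = j293:
quadratic: (j293)² + 66·j293 + 10000 = -75849 + j19338 → |·| ≈ 78275, ∠ ≈ 165.70°
|L| = 50000 / 78275 ≈ 0.63877
Gain = 20 log₁₀(0.63877) ≈ -3.89 dB

-3.9 dB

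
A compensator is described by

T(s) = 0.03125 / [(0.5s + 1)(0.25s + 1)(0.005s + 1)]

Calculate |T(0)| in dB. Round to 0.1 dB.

T(0) = 0.03125 · 1 / 1 = 0.03125
20 log₁₀(0.03125) ≈ -30.10 dB

-30.1 dB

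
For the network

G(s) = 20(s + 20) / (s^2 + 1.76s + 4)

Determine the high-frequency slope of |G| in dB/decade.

Each pole contributes −20 dB/decade at high frequency; each zero contributes +20 dB/decade.
Net: 1 zero(s) − 2 pole(s) → -20 dB/decade.

-20 dB/decade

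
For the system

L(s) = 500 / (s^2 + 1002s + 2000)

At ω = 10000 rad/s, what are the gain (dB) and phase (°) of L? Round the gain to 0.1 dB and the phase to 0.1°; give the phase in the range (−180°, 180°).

Substitute s = j10000:
Numerator: 500 = 500 + j0
Denominator: (j10000)^2 + 1002(j10000) + 2000 = -99998000 + j10020000
|N| = √(500² + 0²) ≈ 500, ∠N ≈ 0.00°
|D| = √(99998000² + 10020000²) ≈ 1.005e+08, ∠D ≈ 174.28°
|L| = 500 / 1.005e+08 ≈ 4.9751e-06
Gain = 20 log₁₀(4.9751e-06) ≈ -106.06 dB
∠L = 0.00° − 174.28° = -174.28°

-106.1 dB, -174.3°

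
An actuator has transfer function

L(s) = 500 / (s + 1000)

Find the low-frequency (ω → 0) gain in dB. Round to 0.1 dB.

-6.0 dB

L(0) = 500 / (1000) = 0.5
20 log₁₀(0.5) ≈ -6.02 dB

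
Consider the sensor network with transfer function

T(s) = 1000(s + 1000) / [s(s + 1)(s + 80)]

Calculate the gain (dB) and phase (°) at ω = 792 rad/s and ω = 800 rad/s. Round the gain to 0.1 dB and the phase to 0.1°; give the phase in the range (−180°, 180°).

At s = jω = j792:
zero (s+1000): 1000 + j792 → |·| = √(1000²+792²) = √1627264 ≈ 1275.6, ∠ = arctan(792/1000) ≈ 38.38°
pole (s+1): 1 + j792 → |·| = √(1²+792²) = √627265 ≈ 792, ∠ = arctan(792/1) ≈ 89.93°
pole (s+80): 80 + j792 → |·| = √(80²+792²) = √633664 ≈ 796.03, ∠ = arctan(792/80) ≈ 84.23°
pole at origin: |s| = 792, ∠ = 90.00° (in denominator)
|T| = 1000 · 1275.6 / 4.9932e+08 ≈ 0.0025547
Gain = 20 log₁₀(0.0025547) ≈ -51.85 dB
∠T = 38.38° − 264.16° = -225.78° ≡ 134.22° (principal value)

At s = jω = j800:
zero (s+1000): 1000 + j800 → |·| = √(1000²+800²) = √1640000 ≈ 1280.6, ∠ = arctan(800/1000) ≈ 38.66°
pole (s+1): 1 + j800 → |·| = √(1²+800²) = √640001 ≈ 800, ∠ = arctan(800/1) ≈ 89.93°
pole (s+80): 80 + j800 → |·| = √(80²+800²) = √646400 ≈ 803.99, ∠ = arctan(800/80) ≈ 84.29°
pole at origin: |s| = 800, ∠ = 90.00° (in denominator)
|T| = 1000 · 1280.6 / 5.1455e+08 ≈ 0.0024888
Gain = 20 log₁₀(0.0024888) ≈ -52.08 dB
∠T = 38.66° − 264.22° = -225.56° ≡ 134.44° (principal value)

ω = 792: -51.9 dB, 134.2°; ω = 800: -52.1 dB, 134.4°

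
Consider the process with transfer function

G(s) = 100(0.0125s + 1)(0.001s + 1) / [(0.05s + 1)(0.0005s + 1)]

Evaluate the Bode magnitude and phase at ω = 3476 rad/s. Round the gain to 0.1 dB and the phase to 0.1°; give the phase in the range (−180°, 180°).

33.1 dB, 12.9°

At ω = 3476 rad/s:
zero (1 + j3476·0.0125) = 1 + j43.45 → |·| ≈ 43.462, ∠ ≈ 88.68°
zero (1 + j3476·0.001) = 1 + j3.476 → |·| ≈ 3.617, ∠ ≈ 73.95°
pole (1 + j3476·0.05) = 1 + j173.8 → |·| ≈ 173.8, ∠ ≈ 89.67°
pole (1 + j3476·0.0005) = 1 + j1.738 → |·| ≈ 2.0052, ∠ ≈ 60.08°
|G| = 100 · 43.462 · 3.617 / (173.8 · 2.0052) ≈ 45.108
Gain = 20 log₁₀(45.108) ≈ 33.09 dB
∠G = (88.68° + 73.95°) − (89.67° + 60.08°) = 12.88°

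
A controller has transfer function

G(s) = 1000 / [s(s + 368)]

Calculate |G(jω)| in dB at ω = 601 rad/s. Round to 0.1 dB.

-52.5 dB

At s = jω = j601:
pole (s+368): 368 + j601 → |·| = √(368²+601²) = √496625 ≈ 704.72, ∠ = arctan(601/368) ≈ 58.52°
pole at origin: |s| = 601, ∠ = 90.00° (in denominator)
|G| = 1000 / 4.2354e+05 ≈ 0.0023611
Gain = 20 log₁₀(0.0023611) ≈ -52.54 dB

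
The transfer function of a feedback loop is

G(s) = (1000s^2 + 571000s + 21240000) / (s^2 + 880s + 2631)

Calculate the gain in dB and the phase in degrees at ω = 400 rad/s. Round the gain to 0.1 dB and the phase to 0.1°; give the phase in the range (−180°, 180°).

Substitute s = j400:
Numerator: 1000(j400)^2 + 571000(j400) + 21240000 = -138760000 + j228400000
Denominator: (j400)^2 + 880(j400) + 2631 = -157369 + j352000
|N| = √(138760000² + 228400000²) ≈ 2.6725e+08, ∠N ≈ 121.28°
|D| = √(157369² + 352000²) ≈ 3.8558e+05, ∠D ≈ 114.09°
|G| = 2.6725e+08 / 3.8558e+05 ≈ 693.11
Gain = 20 log₁₀(693.11) ≈ 56.82 dB
∠G = 121.28° − 114.09° = 7.19°

56.8 dB, 7.2°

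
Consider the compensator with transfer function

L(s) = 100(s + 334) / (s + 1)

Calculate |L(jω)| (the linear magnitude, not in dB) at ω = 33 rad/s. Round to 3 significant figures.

1.02e+03

At s = jω = j33:
zero (s+334): 334 + j33 → |·| = √(334²+33²) = √112645 ≈ 335.63, ∠ = arctan(33/334) ≈ 5.64°
pole (s+1): 1 + j33 → |·| = √(1²+33²) = √1090 ≈ 33.015, ∠ = arctan(33/1) ≈ 88.26°
|L| = 100 · 335.63 / 33.015 ≈ 1016.6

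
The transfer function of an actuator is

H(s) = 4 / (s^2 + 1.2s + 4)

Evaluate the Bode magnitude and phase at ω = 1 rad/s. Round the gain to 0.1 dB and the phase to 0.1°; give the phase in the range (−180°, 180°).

At s = jω = j1:
quadratic: (j1)² + 1.2·j1 + 4 = 3 + j1.2 → |·| ≈ 3.2311, ∠ ≈ 21.80°
|H| = 4 / 3.2311 ≈ 1.238
Gain = 20 log₁₀(1.238) ≈ 1.85 dB
∠H = 0.00° − 21.80° = -21.80°

1.9 dB, -21.8°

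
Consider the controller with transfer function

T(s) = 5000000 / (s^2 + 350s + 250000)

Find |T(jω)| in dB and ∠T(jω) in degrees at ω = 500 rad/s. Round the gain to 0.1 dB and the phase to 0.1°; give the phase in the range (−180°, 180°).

At s = jω = j500:
quadratic: (j500)² + 350·j500 + 250000 = 0 + j175000 → |·| ≈ 1.75e+05, ∠ ≈ 90.00°
|T| = 5000000 / 1.75e+05 ≈ 28.571
Gain = 20 log₁₀(28.571) ≈ 29.12 dB
∠T = 0.00° − 90.00° = -90.00°

29.1 dB, -90.0°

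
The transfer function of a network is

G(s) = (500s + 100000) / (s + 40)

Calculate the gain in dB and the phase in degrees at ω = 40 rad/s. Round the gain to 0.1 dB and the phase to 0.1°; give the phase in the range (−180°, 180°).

Substitute s = j40:
Numerator: 500(j40) + 100000 = 100000 + j20000
Denominator: (j40) + 40 = 40 + j40
|N| = √(100000² + 20000²) ≈ 1.0198e+05, ∠N ≈ 11.31°
|D| = √(40² + 40²) ≈ 56.569, ∠D ≈ 45.00°
|G| = 1.0198e+05 / 56.569 ≈ 1802.8
Gain = 20 log₁₀(1802.8) ≈ 65.12 dB
∠G = 11.31° − 45.00° = -33.69°

65.1 dB, -33.7°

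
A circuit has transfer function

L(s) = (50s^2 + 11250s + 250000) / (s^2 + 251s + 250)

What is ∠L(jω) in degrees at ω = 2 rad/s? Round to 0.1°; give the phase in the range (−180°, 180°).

Substitute s = j2:
Numerator: 50(j2)^2 + 11250(j2) + 250000 = 249800 + j22500
Denominator: (j2)^2 + 251(j2) + 250 = 246 + j502
|N| = √(249800² + 22500²) ≈ 2.5081e+05, ∠N ≈ 5.15°
|D| = √(246² + 502²) ≈ 559.03, ∠D ≈ 63.89°
∠L = 5.15° − 63.89° = -58.74°

-58.7°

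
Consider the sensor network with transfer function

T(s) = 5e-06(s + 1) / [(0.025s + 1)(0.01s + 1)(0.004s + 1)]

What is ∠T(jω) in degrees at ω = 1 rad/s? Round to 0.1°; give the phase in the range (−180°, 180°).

42.8°

At ω = 1 rad/s:
zero (1 + j1·1) = 1 + j1 → |·| ≈ 1.4142, ∠ ≈ 45.00°
pole (1 + j1·0.025) = 1 + j0.025 → |·| ≈ 1.0003, ∠ ≈ 1.43°
pole (1 + j1·0.01) = 1 + j0.01 → |·| ≈ 1, ∠ ≈ 0.57°
pole (1 + j1·0.004) = 1 + j0.004 → |·| ≈ 1, ∠ ≈ 0.23°
∠T = (45.00°) − (1.43° + 0.57° + 0.23°) = 42.77°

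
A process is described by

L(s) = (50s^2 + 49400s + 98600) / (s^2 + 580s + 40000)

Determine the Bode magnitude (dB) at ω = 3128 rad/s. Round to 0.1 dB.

Substitute s = j3128:
Numerator: 50(j3128)^2 + 49400(j3128) + 98600 = -489120600 + j154523200
Denominator: (j3128)^2 + 580(j3128) + 40000 = -9744384 + j1814240
|N| = √(489120600² + 154523200²) ≈ 5.1295e+08, ∠N ≈ 162.47°
|D| = √(9744384² + 1814240²) ≈ 9.9118e+06, ∠D ≈ 169.45°
|L| = 5.1295e+08 / 9.9118e+06 ≈ 51.751
Gain = 20 log₁₀(51.751) ≈ 34.28 dB

34.3 dB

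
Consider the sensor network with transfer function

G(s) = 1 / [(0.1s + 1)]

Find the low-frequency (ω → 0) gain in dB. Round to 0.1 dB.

0.0 dB

G(0) = 1 · 1 / 1 = 1
20 log₁₀(1) ≈ 0.00 dB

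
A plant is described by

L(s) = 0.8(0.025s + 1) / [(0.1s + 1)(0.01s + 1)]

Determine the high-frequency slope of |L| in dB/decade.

-20 dB/decade

Each pole contributes −20 dB/decade at high frequency; each zero contributes +20 dB/decade.
Net: 1 zero(s) − 2 pole(s) → -20 dB/decade.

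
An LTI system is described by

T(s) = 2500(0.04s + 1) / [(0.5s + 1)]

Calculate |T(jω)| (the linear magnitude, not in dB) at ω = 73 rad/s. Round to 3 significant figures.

211

At ω = 73 rad/s:
zero (1 + j73·0.04) = 1 + j2.92 → |·| ≈ 3.0865, ∠ ≈ 71.10°
pole (1 + j73·0.5) = 1 + j36.5 → |·| ≈ 36.514, ∠ ≈ 88.43°
|T| = 2500 · 3.0865 / (36.514) ≈ 211.32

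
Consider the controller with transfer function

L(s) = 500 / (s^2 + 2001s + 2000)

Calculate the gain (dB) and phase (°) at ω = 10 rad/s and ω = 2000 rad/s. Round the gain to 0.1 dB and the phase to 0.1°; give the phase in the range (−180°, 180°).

ω = 10: -32.1 dB, -84.6°; ω = 2000: -81.1 dB, -135.0°

Substitute s = j10:
Numerator: 500 = 500 + j0
Denominator: (j10)^2 + 2001(j10) + 2000 = 1900 + j20010
|N| = √(500² + 0²) ≈ 500, ∠N ≈ 0.00°
|D| = √(1900² + 20010²) ≈ 20100, ∠D ≈ 84.58°
|L| = 500 / 20100 ≈ 0.024876
Gain = 20 log₁₀(0.024876) ≈ -32.08 dB
∠L = 0.00° − 84.58° = -84.58°

Substitute s = j2000:
Numerator: 500 = 500 + j0
Denominator: (j2000)^2 + 2001(j2000) + 2000 = -3998000 + j4002000
|N| = √(500² + 0²) ≈ 500, ∠N ≈ 0.00°
|D| = √(3998000² + 4002000²) ≈ 5.6569e+06, ∠D ≈ 134.97°
|L| = 500 / 5.6569e+06 ≈ 8.8388e-05
Gain = 20 log₁₀(8.8388e-05) ≈ -81.07 dB
∠L = 0.00° − 134.97° = -134.97°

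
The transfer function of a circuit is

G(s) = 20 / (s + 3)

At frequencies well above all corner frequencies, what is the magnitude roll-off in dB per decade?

-20 dB/decade

Each pole contributes −20 dB/decade at high frequency; each zero contributes +20 dB/decade.
Net: 0 zero(s) − 1 pole(s) → -20 dB/decade.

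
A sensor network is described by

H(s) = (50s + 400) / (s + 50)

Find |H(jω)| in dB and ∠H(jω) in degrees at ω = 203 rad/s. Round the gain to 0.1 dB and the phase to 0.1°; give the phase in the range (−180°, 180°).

33.7 dB, 11.6°

Substitute s = j203:
Numerator: 50(j203) + 400 = 400 + j10150
Denominator: (j203) + 50 = 50 + j203
|N| = √(400² + 10150²) ≈ 10158, ∠N ≈ 87.74°
|D| = √(50² + 203²) ≈ 209.07, ∠D ≈ 76.16°
|H| = 10158 / 209.07 ≈ 48.587
Gain = 20 log₁₀(48.587) ≈ 33.73 dB
∠H = 87.74° − 76.16° = 11.58°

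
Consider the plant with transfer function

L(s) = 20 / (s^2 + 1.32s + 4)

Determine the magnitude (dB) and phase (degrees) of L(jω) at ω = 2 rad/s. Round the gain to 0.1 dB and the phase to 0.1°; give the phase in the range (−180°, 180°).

17.6 dB, -90.0°

At s = jω = j2:
quadratic: (j2)² + 1.32·j2 + 4 = 0 + j2.64 → |·| ≈ 2.64, ∠ ≈ 90.00°
|L| = 20 / 2.64 ≈ 7.5758
Gain = 20 log₁₀(7.5758) ≈ 17.59 dB
∠L = 0.00° − 90.00° = -90.00°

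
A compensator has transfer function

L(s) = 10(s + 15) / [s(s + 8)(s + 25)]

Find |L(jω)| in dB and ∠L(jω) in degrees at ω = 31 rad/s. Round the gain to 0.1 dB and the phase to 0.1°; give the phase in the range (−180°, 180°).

-41.2 dB, -152.5°

At s = jω = j31:
zero (s+15): 15 + j31 → |·| = √(15²+31²) = √1186 ≈ 34.438, ∠ = arctan(31/15) ≈ 64.18°
pole (s+8): 8 + j31 → |·| = √(8²+31²) = √1025 ≈ 32.016, ∠ = arctan(31/8) ≈ 75.53°
pole (s+25): 25 + j31 → |·| = √(25²+31²) = √1586 ≈ 39.825, ∠ = arctan(31/25) ≈ 51.12°
pole at origin: |s| = 31, ∠ = 90.00° (in denominator)
|L| = 10 · 34.438 / 39526 ≈ 0.0087127
Gain = 20 log₁₀(0.0087127) ≈ -41.20 dB
∠L = 64.18° − 216.65° = -152.47°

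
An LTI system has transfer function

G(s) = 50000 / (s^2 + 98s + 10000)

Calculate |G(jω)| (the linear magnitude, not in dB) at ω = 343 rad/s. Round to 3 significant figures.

At s = jω = j343:
quadratic: (j343)² + 98·j343 + 10000 = -107649 + j33614 → |·| ≈ 1.1278e+05, ∠ ≈ 162.66°
|G| = 50000 / 1.1278e+05 ≈ 0.44334

0.443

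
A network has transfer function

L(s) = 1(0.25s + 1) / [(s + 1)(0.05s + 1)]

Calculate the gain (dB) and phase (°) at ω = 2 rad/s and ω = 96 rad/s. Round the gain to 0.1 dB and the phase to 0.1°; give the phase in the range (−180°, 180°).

ω = 2: -6.1 dB, -42.6°; ω = 96: -25.8 dB, -80.0°

At ω = 2 rad/s:
zero (1 + j2·0.25) = 1 + j0.5 → |·| ≈ 1.118, ∠ ≈ 26.57°
pole (1 + j2·1) = 1 + j2 → |·| ≈ 2.2361, ∠ ≈ 63.43°
pole (1 + j2·0.05) = 1 + j0.1 → |·| ≈ 1.005, ∠ ≈ 5.71°
|L| = 1 · 1.118 / (2.2361 · 1.005) ≈ 0.49749
Gain = 20 log₁₀(0.49749) ≈ -6.06 dB
∠L = (26.57°) − (63.43° + 5.71°) = -42.57°

At ω = 96 rad/s:
zero (1 + j96·0.25) = 1 + j24 → |·| ≈ 24.021, ∠ ≈ 87.61°
pole (1 + j96·1) = 1 + j96 → |·| ≈ 96.005, ∠ ≈ 89.40°
pole (1 + j96·0.05) = 1 + j4.8 → |·| ≈ 4.9031, ∠ ≈ 78.23°
|L| = 1 · 24.021 / (96.005 · 4.9031) ≈ 0.05103
Gain = 20 log₁₀(0.05103) ≈ -25.84 dB
∠L = (87.61°) − (89.40° + 78.23°) = -80.02°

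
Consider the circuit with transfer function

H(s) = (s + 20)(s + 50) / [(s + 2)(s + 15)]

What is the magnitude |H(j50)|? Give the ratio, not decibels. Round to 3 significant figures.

1.46

At s = jω = j50:
zero (s+20): 20 + j50 → |·| = √(20²+50²) = √2900 ≈ 53.852, ∠ = arctan(50/20) ≈ 68.20°
zero (s+50): 50 + j50 → |·| = √(50²+50²) = √5000 ≈ 70.711, ∠ = arctan(50/50) ≈ 45.00°
pole (s+2): 2 + j50 → |·| = √(2²+50²) = √2504 ≈ 50.04, ∠ = arctan(50/2) ≈ 87.71°
pole (s+15): 15 + j50 → |·| = √(15²+50²) = √2725 ≈ 52.202, ∠ = arctan(50/15) ≈ 73.30°
|H| = 1 · 3807.9 / 2612.2 ≈ 1.4577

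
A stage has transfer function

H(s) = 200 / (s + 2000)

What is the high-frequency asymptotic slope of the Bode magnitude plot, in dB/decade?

Each pole contributes −20 dB/decade at high frequency; each zero contributes +20 dB/decade.
Net: 0 zero(s) − 1 pole(s) → -20 dB/decade.

-20 dB/decade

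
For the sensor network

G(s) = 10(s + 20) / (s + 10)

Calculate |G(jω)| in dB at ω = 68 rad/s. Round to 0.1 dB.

At s = jω = j68:
zero (s+20): 20 + j68 → |·| = √(20²+68²) = √5024 ≈ 70.88, ∠ = arctan(68/20) ≈ 73.61°
pole (s+10): 10 + j68 → |·| = √(10²+68²) = √4724 ≈ 68.731, ∠ = arctan(68/10) ≈ 81.63°
|G| = 10 · 70.88 / 68.731 ≈ 10.313
Gain = 20 log₁₀(10.313) ≈ 20.27 dB

20.3 dB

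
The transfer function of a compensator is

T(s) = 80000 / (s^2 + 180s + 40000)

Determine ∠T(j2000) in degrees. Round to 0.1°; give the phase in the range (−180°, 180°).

-174.8°

At s = jω = j2000:
quadratic: (j2000)² + 180·j2000 + 40000 = -3960000 + j360000 → |·| ≈ 3.9763e+06, ∠ ≈ 174.81°
∠T = 0.00° − 174.81° = -174.81°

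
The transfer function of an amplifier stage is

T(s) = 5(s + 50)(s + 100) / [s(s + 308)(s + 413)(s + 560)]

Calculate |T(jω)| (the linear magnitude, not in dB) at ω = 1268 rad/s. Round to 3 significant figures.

At s = jω = j1268:
zero (s+50): 50 + j1268 → |·| = √(50²+1268²) = √1610324 ≈ 1269, ∠ = arctan(1268/50) ≈ 87.74°
zero (s+100): 100 + j1268 → |·| = √(100²+1268²) = √1617824 ≈ 1271.9, ∠ = arctan(1268/100) ≈ 85.49°
pole (s+308): 308 + j1268 → |·| = √(308²+1268²) = √1702688 ≈ 1304.9, ∠ = arctan(1268/308) ≈ 76.35°
pole (s+413): 413 + j1268 → |·| = √(413²+1268²) = √1778393 ≈ 1333.6, ∠ = arctan(1268/413) ≈ 71.96°
pole (s+560): 560 + j1268 → |·| = √(560²+1268²) = √1921424 ≈ 1386.2, ∠ = arctan(1268/560) ≈ 66.17°
pole at origin: |s| = 1268, ∠ = 90.00° (in denominator)
|T| = 5 · 1.614e+06 / 3.0588e+12 ≈ 2.6383e-06

2.64e-06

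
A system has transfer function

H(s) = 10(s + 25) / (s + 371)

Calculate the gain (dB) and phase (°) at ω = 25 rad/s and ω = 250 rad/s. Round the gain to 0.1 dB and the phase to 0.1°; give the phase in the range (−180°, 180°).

At s = jω = j25:
zero (s+25): 25 + j25 → |·| = √(25²+25²) = √1250 ≈ 35.355, ∠ = arctan(25/25) ≈ 45.00°
pole (s+371): 371 + j25 → |·| = √(371²+25²) = √138266 ≈ 371.84, ∠ = arctan(25/371) ≈ 3.86°
|H| = 10 · 35.355 / 371.84 ≈ 0.95081
Gain = 20 log₁₀(0.95081) ≈ -0.44 dB
∠H = 45.00° − 3.86° = 41.14°

At s = jω = j250:
zero (s+25): 25 + j250 → |·| = √(25²+250²) = √63125 ≈ 251.25, ∠ = arctan(250/25) ≈ 84.29°
pole (s+371): 371 + j250 → |·| = √(371²+250²) = √200141 ≈ 447.37, ∠ = arctan(250/371) ≈ 33.97°
|H| = 10 · 251.25 / 447.37 ≈ 5.6162
Gain = 20 log₁₀(5.6162) ≈ 14.99 dB
∠H = 84.29° − 33.97° = 50.32°

ω = 25: -0.4 dB, 41.1°; ω = 250: 15.0 dB, 50.3°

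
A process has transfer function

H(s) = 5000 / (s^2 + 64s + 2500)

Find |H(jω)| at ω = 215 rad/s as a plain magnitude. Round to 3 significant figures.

0.109

At s = jω = j215:
quadratic: (j215)² + 64·j215 + 2500 = -43725 + j13760 → |·| ≈ 45839, ∠ ≈ 162.53°
|H| = 5000 / 45839 ≈ 0.10908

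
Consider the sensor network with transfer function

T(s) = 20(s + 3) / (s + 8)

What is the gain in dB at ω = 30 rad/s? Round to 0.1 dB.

At s = jω = j30:
zero (s+3): 3 + j30 → |·| = √(3²+30²) = √909 ≈ 30.15, ∠ = arctan(30/3) ≈ 84.29°
pole (s+8): 8 + j30 → |·| = √(8²+30²) = √964 ≈ 31.048, ∠ = arctan(30/8) ≈ 75.07°
|T| = 20 · 30.15 / 31.048 ≈ 19.422
Gain = 20 log₁₀(19.422) ≈ 25.77 dB

25.8 dB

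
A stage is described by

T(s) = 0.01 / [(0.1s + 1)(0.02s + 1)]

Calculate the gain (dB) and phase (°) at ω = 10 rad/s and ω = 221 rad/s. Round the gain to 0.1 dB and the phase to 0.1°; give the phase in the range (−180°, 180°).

At ω = 10 rad/s:
pole (1 + j10·0.1) = 1 + j1 → |·| ≈ 1.4142, ∠ ≈ 45.00°
pole (1 + j10·0.02) = 1 + j0.2 → |·| ≈ 1.0198, ∠ ≈ 11.31°
|T| = 0.01 · 1 / (1.4142 · 1.0198) ≈ 0.0069338
Gain = 20 log₁₀(0.0069338) ≈ -43.18 dB
∠T = (0°) − (45.00° + 11.31°) = -56.31°

At ω = 221 rad/s:
pole (1 + j221·0.1) = 1 + j22.1 → |·| ≈ 22.123, ∠ ≈ 87.41°
pole (1 + j221·0.02) = 1 + j4.42 → |·| ≈ 4.5317, ∠ ≈ 77.25°
|T| = 0.01 · 1 / (22.123 · 4.5317) ≈ 9.9746e-05
Gain = 20 log₁₀(9.9746e-05) ≈ -80.02 dB
∠T = (0°) − (87.41° + 77.25°) = -164.66°

ω = 10: -43.2 dB, -56.3°; ω = 221: -80.0 dB, -164.7°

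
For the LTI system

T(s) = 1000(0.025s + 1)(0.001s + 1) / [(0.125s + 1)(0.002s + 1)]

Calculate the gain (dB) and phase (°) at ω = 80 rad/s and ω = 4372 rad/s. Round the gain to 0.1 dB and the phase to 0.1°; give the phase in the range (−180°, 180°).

At ω = 80 rad/s:
zero (1 + j80·0.025) = 1 + j2 → |·| ≈ 2.2361, ∠ ≈ 63.43°
zero (1 + j80·0.001) = 1 + j0.08 → |·| ≈ 1.0032, ∠ ≈ 4.57°
pole (1 + j80·0.125) = 1 + j10 → |·| ≈ 10.05, ∠ ≈ 84.29°
pole (1 + j80·0.002) = 1 + j0.16 → |·| ≈ 1.0127, ∠ ≈ 9.09°
|T| = 1000 · 2.2361 · 1.0032 / (10.05 · 1.0127) ≈ 220.41
Gain = 20 log₁₀(220.41) ≈ 46.86 dB
∠T = (63.43° + 4.57°) − (84.29° + 9.09°) = -25.38°

At ω = 4372 rad/s:
zero (1 + j4372·0.025) = 1 + j109.3 → |·| ≈ 109.3, ∠ ≈ 89.48°
zero (1 + j4372·0.001) = 1 + j4.372 → |·| ≈ 4.4849, ∠ ≈ 77.12°
pole (1 + j4372·0.125) = 1 + j546.5 → |·| ≈ 546.5, ∠ ≈ 89.90°
pole (1 + j4372·0.002) = 1 + j8.744 → |·| ≈ 8.801, ∠ ≈ 83.48°
|T| = 1000 · 109.3 · 4.4849 / (546.5 · 8.801) ≈ 101.92
Gain = 20 log₁₀(101.92) ≈ 40.17 dB
∠T = (89.48° + 77.12°) − (89.90° + 83.48°) = -6.78°

ω = 80: 46.9 dB, -25.4°; ω = 4372: 40.2 dB, -6.8°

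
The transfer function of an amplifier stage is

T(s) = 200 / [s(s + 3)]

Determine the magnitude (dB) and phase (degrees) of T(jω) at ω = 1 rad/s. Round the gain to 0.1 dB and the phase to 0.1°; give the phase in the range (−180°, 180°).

36.0 dB, -108.4°

At s = jω = j1:
pole (s+3): 3 + j1 → |·| = √(3²+1²) = √10 ≈ 3.1623, ∠ = arctan(1/3) ≈ 18.43°
pole at origin: |s| = 1, ∠ = 90.00° (in denominator)
|T| = 200 / 3.1623 ≈ 63.245
Gain = 20 log₁₀(63.245) ≈ 36.02 dB
∠T = 0.00° − 108.43° = -108.43°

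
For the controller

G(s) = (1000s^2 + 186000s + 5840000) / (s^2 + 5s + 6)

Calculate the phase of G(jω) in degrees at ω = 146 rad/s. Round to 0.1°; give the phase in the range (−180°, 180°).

-58.4°

Substitute s = j146:
Numerator: 1000(j146)^2 + 186000(j146) + 5840000 = -15476000 + j27156000
Denominator: (j146)^2 + 5(j146) + 6 = -21310 + j730
|N| = √(15476000² + 27156000²) ≈ 3.1256e+07, ∠N ≈ 119.68°
|D| = √(21310² + 730²) ≈ 21322, ∠D ≈ 178.04°
∠G = 119.68° − 178.04° = -58.36°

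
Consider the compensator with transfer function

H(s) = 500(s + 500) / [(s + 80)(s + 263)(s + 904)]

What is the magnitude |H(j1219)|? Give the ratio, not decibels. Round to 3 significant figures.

At s = jω = j1219:
zero (s+500): 500 + j1219 → |·| = √(500²+1219²) = √1735961 ≈ 1317.6, ∠ = arctan(1219/500) ≈ 67.70°
pole (s+80): 80 + j1219 → |·| = √(80²+1219²) = √1492361 ≈ 1221.6, ∠ = arctan(1219/80) ≈ 86.25°
pole (s+263): 263 + j1219 → |·| = √(263²+1219²) = √1555130 ≈ 1247, ∠ = arctan(1219/263) ≈ 77.83°
pole (s+904): 904 + j1219 → |·| = √(904²+1219²) = √2303177 ≈ 1517.6, ∠ = arctan(1219/904) ≈ 53.44°
|H| = 500 · 1317.6 / 2.3118e+09 ≈ 0.00028497

0.000285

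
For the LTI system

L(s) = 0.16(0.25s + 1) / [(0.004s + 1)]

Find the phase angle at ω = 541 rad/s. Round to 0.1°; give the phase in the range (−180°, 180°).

24.4°

At ω = 541 rad/s:
zero (1 + j541·0.25) = 1 + j135.25 → |·| ≈ 135.25, ∠ ≈ 89.58°
pole (1 + j541·0.004) = 1 + j2.164 → |·| ≈ 2.3839, ∠ ≈ 65.20°
∠L = (89.58°) − (65.20°) = 24.38°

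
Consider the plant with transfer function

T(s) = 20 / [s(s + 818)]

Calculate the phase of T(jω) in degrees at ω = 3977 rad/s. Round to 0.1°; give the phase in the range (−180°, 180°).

-168.4°

At s = jω = j3977:
pole (s+818): 818 + j3977 → |·| = √(818²+3977²) = √16485653 ≈ 4060.3, ∠ = arctan(3977/818) ≈ 78.38°
pole at origin: |s| = 3977, ∠ = 90.00° (in denominator)
∠T = 0.00° − 168.38° = -168.38°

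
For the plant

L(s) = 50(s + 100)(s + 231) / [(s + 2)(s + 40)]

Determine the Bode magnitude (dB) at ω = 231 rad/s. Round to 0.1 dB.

37.6 dB

At s = jω = j231:
zero (s+100): 100 + j231 → |·| = √(100²+231²) = √63361 ≈ 251.72, ∠ = arctan(231/100) ≈ 66.59°
zero (s+231): 231 + j231 → |·| = √(231²+231²) = √106722 ≈ 326.68, ∠ = arctan(231/231) ≈ 45.00°
pole (s+2): 2 + j231 → |·| = √(2²+231²) = √53365 ≈ 231.01, ∠ = arctan(231/2) ≈ 89.50°
pole (s+40): 40 + j231 → |·| = √(40²+231²) = √54961 ≈ 234.44, ∠ = arctan(231/40) ≈ 80.18°
|L| = 50 · 82232 / 54158 ≈ 75.919
Gain = 20 log₁₀(75.919) ≈ 37.61 dB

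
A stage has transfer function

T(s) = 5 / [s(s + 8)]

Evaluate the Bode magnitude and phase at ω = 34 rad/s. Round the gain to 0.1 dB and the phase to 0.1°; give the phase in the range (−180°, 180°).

At s = jω = j34:
pole (s+8): 8 + j34 → |·| = √(8²+34²) = √1220 ≈ 34.928, ∠ = arctan(34/8) ≈ 76.76°
pole at origin: |s| = 34, ∠ = 90.00° (in denominator)
|T| = 5 / 1187.6 ≈ 0.0042102
Gain = 20 log₁₀(0.0042102) ≈ -47.51 dB
∠T = 0.00° − 166.76° = -166.76°

-47.5 dB, -166.8°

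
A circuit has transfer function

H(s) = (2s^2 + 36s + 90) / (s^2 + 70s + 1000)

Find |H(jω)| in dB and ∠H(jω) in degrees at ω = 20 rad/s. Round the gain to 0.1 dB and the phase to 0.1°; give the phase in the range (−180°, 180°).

-3.6 dB, 67.8°

Substitute s = j20:
Numerator: 2(j20)^2 + 36(j20) + 90 = -710 + j720
Denominator: (j20)^2 + 70(j20) + 1000 = 600 + j1400
|N| = √(710² + 720²) ≈ 1011.2, ∠N ≈ 134.60°
|D| = √(600² + 1400²) ≈ 1523.2, ∠D ≈ 66.80°
|H| = 1011.2 / 1523.2 ≈ 0.66387
Gain = 20 log₁₀(0.66387) ≈ -3.56 dB
∠H = 134.60° − 66.80° = 67.80°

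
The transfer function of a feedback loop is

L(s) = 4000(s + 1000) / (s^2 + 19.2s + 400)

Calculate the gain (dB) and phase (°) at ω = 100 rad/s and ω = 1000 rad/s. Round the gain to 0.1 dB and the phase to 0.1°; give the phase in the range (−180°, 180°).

At s = jω = j100:
zero (s+1000): 1000 + j100 → |·| = √(1000²+100²) = √1010000 ≈ 1005, ∠ = arctan(100/1000) ≈ 5.71°
quadratic: (j100)² + 19.2·j100 + 400 = -9600 + j1920 → |·| ≈ 9790.1, ∠ ≈ 168.69°
|L| = 4000 · 1005 / 9790.1 ≈ 410.62
Gain = 20 log₁₀(410.62) ≈ 52.27 dB
∠L = 5.71° − 168.69° = -162.98°

At s = jω = j1000:
zero (s+1000): 1000 + j1000 → |·| = √(1000²+1000²) = √2000000 ≈ 1414.2, ∠ = arctan(1000/1000) ≈ 45.00°
quadratic: (j1000)² + 19.2·j1000 + 400 = -999600 + j19200 → |·| ≈ 9.9978e+05, ∠ ≈ 178.90°
|L| = 4000 · 1414.2 / 9.9978e+05 ≈ 5.658
Gain = 20 log₁₀(5.658) ≈ 15.05 dB
∠L = 45.00° − 178.90° = -133.90°

ω = 100: 52.3 dB, -163.0°; ω = 1000: 15.1 dB, -133.9°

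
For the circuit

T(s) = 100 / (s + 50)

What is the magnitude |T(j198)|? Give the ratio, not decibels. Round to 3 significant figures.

0.490

At s = jω = j198:
pole (s+50): 50 + j198 → |·| = √(50²+198²) = √41704 ≈ 204.22, ∠ = arctan(198/50) ≈ 75.83°
|T| = 100 / 204.22 ≈ 0.48967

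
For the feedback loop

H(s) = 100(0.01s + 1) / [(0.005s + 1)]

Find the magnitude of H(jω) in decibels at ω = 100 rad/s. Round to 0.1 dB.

At ω = 100 rad/s:
zero (1 + j100·0.01) = 1 + j1 → |·| ≈ 1.4142, ∠ ≈ 45.00°
pole (1 + j100·0.005) = 1 + j0.5 → |·| ≈ 1.118, ∠ ≈ 26.57°
|H| = 100 · 1.4142 / (1.118) ≈ 126.49
Gain = 20 log₁₀(126.49) ≈ 42.04 dB

42.0 dB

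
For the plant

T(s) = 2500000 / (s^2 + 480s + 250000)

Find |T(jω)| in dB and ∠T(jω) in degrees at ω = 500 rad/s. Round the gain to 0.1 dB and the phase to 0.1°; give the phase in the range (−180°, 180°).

20.4 dB, -90.0°

At s = jω = j500:
quadratic: (j500)² + 480·j500 + 250000 = 0 + j240000 → |·| ≈ 2.4e+05, ∠ ≈ 90.00°
|T| = 2500000 / 2.4e+05 ≈ 10.417
Gain = 20 log₁₀(10.417) ≈ 20.35 dB
∠T = 0.00° − 90.00° = -90.00°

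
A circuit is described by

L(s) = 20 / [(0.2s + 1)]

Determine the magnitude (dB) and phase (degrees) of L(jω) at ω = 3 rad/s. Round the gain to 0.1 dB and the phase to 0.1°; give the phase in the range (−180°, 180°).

24.7 dB, -31.0°

At ω = 3 rad/s:
pole (1 + j3·0.2) = 1 + j0.6 → |·| ≈ 1.1662, ∠ ≈ 30.96°
|L| = 20 · 1 / (1.1662) ≈ 17.15
Gain = 20 log₁₀(17.15) ≈ 24.69 dB
∠L = (0°) − (30.96°) = -30.96°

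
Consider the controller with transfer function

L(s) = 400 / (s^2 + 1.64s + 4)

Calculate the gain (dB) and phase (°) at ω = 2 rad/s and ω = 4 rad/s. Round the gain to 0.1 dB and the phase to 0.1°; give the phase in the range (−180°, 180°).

ω = 2: 41.7 dB, -90.0°; ω = 4: 29.3 dB, -151.3°

At s = jω = j2:
quadratic: (j2)² + 1.64·j2 + 4 = 0 + j3.28 → |·| ≈ 3.28, ∠ ≈ 90.00°
|L| = 400 / 3.28 ≈ 121.95
Gain = 20 log₁₀(121.95) ≈ 41.72 dB
∠L = 0.00° − 90.00° = -90.00°

At s = jω = j4:
quadratic: (j4)² + 1.64·j4 + 4 = -12 + j6.56 → |·| ≈ 13.676, ∠ ≈ 151.34°
|L| = 400 / 13.676 ≈ 29.248
Gain = 20 log₁₀(29.248) ≈ 29.32 dB
∠L = 0.00° − 151.34° = -151.34°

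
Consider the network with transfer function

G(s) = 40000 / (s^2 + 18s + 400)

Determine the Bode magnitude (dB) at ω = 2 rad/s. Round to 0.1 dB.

40.1 dB

At s = jω = j2:
quadratic: (j2)² + 18·j2 + 400 = 396 + j36 → |·| ≈ 397.63, ∠ ≈ 5.19°
|G| = 40000 / 397.63 ≈ 100.6
Gain = 20 log₁₀(100.6) ≈ 40.05 dB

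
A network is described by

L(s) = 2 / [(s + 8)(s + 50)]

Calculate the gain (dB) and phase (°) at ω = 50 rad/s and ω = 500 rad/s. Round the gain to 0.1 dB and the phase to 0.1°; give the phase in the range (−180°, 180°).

At s = jω = j50:
pole (s+8): 8 + j50 → |·| = √(8²+50²) = √2564 ≈ 50.636, ∠ = arctan(50/8) ≈ 80.91°
pole (s+50): 50 + j50 → |·| = √(50²+50²) = √5000 ≈ 70.711, ∠ = arctan(50/50) ≈ 45.00°
|L| = 2 / 3580.5 ≈ 0.00055858
Gain = 20 log₁₀(0.00055858) ≈ -65.06 dB
∠L = 0.00° − 125.91° = -125.91°

At s = jω = j500:
pole (s+8): 8 + j500 → |·| = √(8²+500²) = √250064 ≈ 500.06, ∠ = arctan(500/8) ≈ 89.08°
pole (s+50): 50 + j500 → |·| = √(50²+500²) = √252500 ≈ 502.49, ∠ = arctan(500/50) ≈ 84.29°
|L| = 2 / 2.5128e+05 ≈ 7.9592e-06
Gain = 20 log₁₀(7.9592e-06) ≈ -101.98 dB
∠L = 0.00° − 173.37° = -173.37°

ω = 50: -65.1 dB, -125.9°; ω = 500: -102.0 dB, -173.4°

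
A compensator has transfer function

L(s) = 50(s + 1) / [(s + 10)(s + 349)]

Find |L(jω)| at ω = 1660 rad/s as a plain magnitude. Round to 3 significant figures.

At s = jω = j1660:
zero (s+1): 1 + j1660 → |·| = √(1²+1660²) = √2755601 ≈ 1660, ∠ = arctan(1660/1) ≈ 89.97°
pole (s+10): 10 + j1660 → |·| = √(10²+1660²) = √2755700 ≈ 1660, ∠ = arctan(1660/10) ≈ 89.65°
pole (s+349): 349 + j1660 → |·| = √(349²+1660²) = √2877401 ≈ 1696.3, ∠ = arctan(1660/349) ≈ 78.13°
|L| = 50 · 1660 / 2.8159e+06 ≈ 0.029475

0.0295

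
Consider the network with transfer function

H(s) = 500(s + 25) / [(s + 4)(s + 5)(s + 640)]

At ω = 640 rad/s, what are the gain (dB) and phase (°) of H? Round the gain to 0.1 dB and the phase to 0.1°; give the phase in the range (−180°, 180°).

At s = jω = j640:
zero (s+25): 25 + j640 → |·| = √(25²+640²) = √410225 ≈ 640.49, ∠ = arctan(640/25) ≈ 87.76°
pole (s+4): 4 + j640 → |·| = √(4²+640²) = √409616 ≈ 640.01, ∠ = arctan(640/4) ≈ 89.64°
pole (s+5): 5 + j640 → |·| = √(5²+640²) = √409625 ≈ 640.02, ∠ = arctan(640/5) ≈ 89.55°
pole (s+640): 640 + j640 → |·| = √(640²+640²) = √819200 ≈ 905.1, ∠ = arctan(640/640) ≈ 45.00°
|H| = 500 · 640.49 / 3.7075e+08 ≈ 0.00086378
Gain = 20 log₁₀(0.00086378) ≈ -61.27 dB
∠H = 87.76° − 224.19° = -136.43°

-61.3 dB, -136.4°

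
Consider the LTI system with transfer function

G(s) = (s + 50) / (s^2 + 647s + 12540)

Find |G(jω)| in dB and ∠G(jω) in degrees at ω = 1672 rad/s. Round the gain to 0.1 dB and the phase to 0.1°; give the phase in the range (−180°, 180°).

-65.0 dB, -70.5°

Substitute s = j1672:
Numerator: (j1672) + 50 = 50 + j1672
Denominator: (j1672)^2 + 647(j1672) + 12540 = -2783044 + j1081784
|N| = √(50² + 1672²) ≈ 1672.7, ∠N ≈ 88.29°
|D| = √(2783044² + 1081784²) ≈ 2.9859e+06, ∠D ≈ 158.76°
|G| = 1672.7 / 2.9859e+06 ≈ 0.0005602
Gain = 20 log₁₀(0.0005602) ≈ -65.03 dB
∠G = 88.29° − 158.76° = -70.47°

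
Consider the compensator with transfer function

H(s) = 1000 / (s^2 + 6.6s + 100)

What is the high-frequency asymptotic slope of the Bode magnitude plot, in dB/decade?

Each pole contributes −20 dB/decade at high frequency; each zero contributes +20 dB/decade.
Net: 0 zero(s) − 2 pole(s) → -40 dB/decade.

-40 dB/decade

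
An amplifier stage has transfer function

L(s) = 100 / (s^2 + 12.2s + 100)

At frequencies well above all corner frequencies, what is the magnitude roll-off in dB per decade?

-40 dB/decade

Each pole contributes −20 dB/decade at high frequency; each zero contributes +20 dB/decade.
Net: 0 zero(s) − 2 pole(s) → -40 dB/decade.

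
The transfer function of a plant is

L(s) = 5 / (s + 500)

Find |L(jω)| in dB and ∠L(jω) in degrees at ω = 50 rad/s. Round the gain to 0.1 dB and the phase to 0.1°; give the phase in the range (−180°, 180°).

Substitute s = j50:
Numerator: 5 = 5 + j0
Denominator: (j50) + 500 = 500 + j50
|N| = √(5² + 0²) ≈ 5, ∠N ≈ 0.00°
|D| = √(500² + 50²) ≈ 502.49, ∠D ≈ 5.71°
|L| = 5 / 502.49 ≈ 0.0099504
Gain = 20 log₁₀(0.0099504) ≈ -40.04 dB
∠L = 0.00° − 5.71° = -5.71°

-40.0 dB, -5.7°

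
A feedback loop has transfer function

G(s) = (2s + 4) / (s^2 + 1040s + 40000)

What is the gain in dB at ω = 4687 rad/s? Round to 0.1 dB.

Substitute s = j4687:
Numerator: 2(j4687) + 4 = 4 + j9374
Denominator: (j4687)^2 + 1040(j4687) + 40000 = -21927969 + j4874480
|N| = √(4² + 9374²) ≈ 9374, ∠N ≈ 89.98°
|D| = √(21927969² + 4874480²) ≈ 2.2463e+07, ∠D ≈ 167.47°
|G| = 9374 / 2.2463e+07 ≈ 0.00041731
Gain = 20 log₁₀(0.00041731) ≈ -67.59 dB

-67.6 dB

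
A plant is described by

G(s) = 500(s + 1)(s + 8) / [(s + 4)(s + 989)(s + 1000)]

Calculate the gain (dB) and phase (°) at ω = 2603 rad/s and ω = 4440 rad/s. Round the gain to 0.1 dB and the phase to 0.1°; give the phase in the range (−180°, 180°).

At s = jω = j2603:
zero (s+1): 1 + j2603 → |·| = √(1²+2603²) = √6775610 ≈ 2603, ∠ = arctan(2603/1) ≈ 89.98°
zero (s+8): 8 + j2603 → |·| = √(8²+2603²) = √6775673 ≈ 2603, ∠ = arctan(2603/8) ≈ 89.82°
pole (s+4): 4 + j2603 → |·| = √(4²+2603²) = √6775625 ≈ 2603, ∠ = arctan(2603/4) ≈ 89.91°
pole (s+989): 989 + j2603 → |·| = √(989²+2603²) = √7753730 ≈ 2784.6, ∠ = arctan(2603/989) ≈ 69.20°
pole (s+1000): 1000 + j2603 → |·| = √(1000²+2603²) = √7775609 ≈ 2788.5, ∠ = arctan(2603/1000) ≈ 68.98°
|G| = 500 · 6.7756e+06 / 2.0212e+10 ≈ 0.16761
Gain = 20 log₁₀(0.16761) ≈ -15.51 dB
∠G = 179.80° − 228.09° = -48.29°

At s = jω = j4440:
zero (s+1): 1 + j4440 → |·| = √(1²+4440²) = √19713601 ≈ 4440, ∠ = arctan(4440/1) ≈ 89.99°
zero (s+8): 8 + j4440 → |·| = √(8²+4440²) = √19713664 ≈ 4440, ∠ = arctan(4440/8) ≈ 89.90°
pole (s+4): 4 + j4440 → |·| = √(4²+4440²) = √19713616 ≈ 4440, ∠ = arctan(4440/4) ≈ 89.95°
pole (s+989): 989 + j4440 → |·| = √(989²+4440²) = √20691721 ≈ 4548.8, ∠ = arctan(4440/989) ≈ 77.44°
pole (s+1000): 1000 + j4440 → |·| = √(1000²+4440²) = √20713600 ≈ 4551.2, ∠ = arctan(4440/1000) ≈ 77.31°
|G| = 500 · 1.9714e+07 / 9.1919e+10 ≈ 0.10724
Gain = 20 log₁₀(0.10724) ≈ -19.39 dB
∠G = 179.89° − 244.70° = -64.81°

ω = 2603: -15.5 dB, -48.3°; ω = 4440: -19.4 dB, -64.8°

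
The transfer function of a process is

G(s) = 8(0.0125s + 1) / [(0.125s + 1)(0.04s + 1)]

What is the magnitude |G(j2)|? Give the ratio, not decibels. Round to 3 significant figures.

7.74

At ω = 2 rad/s:
zero (1 + j2·0.0125) = 1 + j0.025 → |·| ≈ 1.0003, ∠ ≈ 1.43°
pole (1 + j2·0.125) = 1 + j0.25 → |·| ≈ 1.0308, ∠ ≈ 14.04°
pole (1 + j2·0.04) = 1 + j0.08 → |·| ≈ 1.0032, ∠ ≈ 4.57°
|G| = 8 · 1.0003 / (1.0308 · 1.0032) ≈ 7.7385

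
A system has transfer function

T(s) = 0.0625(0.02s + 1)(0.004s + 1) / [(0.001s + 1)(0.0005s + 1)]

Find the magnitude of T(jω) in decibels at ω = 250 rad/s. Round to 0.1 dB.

At ω = 250 rad/s:
zero (1 + j250·0.02) = 1 + j5 → |·| ≈ 5.099, ∠ ≈ 78.69°
zero (1 + j250·0.004) = 1 + j1 → |·| ≈ 1.4142, ∠ ≈ 45.00°
pole (1 + j250·0.001) = 1 + j0.25 → |·| ≈ 1.0308, ∠ ≈ 14.04°
pole (1 + j250·0.0005) = 1 + j0.125 → |·| ≈ 1.0078, ∠ ≈ 7.13°
|T| = 0.0625 · 5.099 · 1.4142 / (1.0308 · 1.0078) ≈ 0.43384
Gain = 20 log₁₀(0.43384) ≈ -7.25 dB

-7.3 dB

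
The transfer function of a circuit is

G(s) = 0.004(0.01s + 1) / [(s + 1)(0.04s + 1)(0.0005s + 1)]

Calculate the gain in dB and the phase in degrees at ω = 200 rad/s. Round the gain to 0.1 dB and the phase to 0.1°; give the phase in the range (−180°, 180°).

At ω = 200 rad/s:
zero (1 + j200·0.01) = 1 + j2 → |·| ≈ 2.2361, ∠ ≈ 63.43°
pole (1 + j200·1) = 1 + j200 → |·| ≈ 200, ∠ ≈ 89.71°
pole (1 + j200·0.04) = 1 + j8 → |·| ≈ 8.0623, ∠ ≈ 82.87°
pole (1 + j200·0.0005) = 1 + j0.1 → |·| ≈ 1.005, ∠ ≈ 5.71°
|G| = 0.004 · 2.2361 / (200 · 8.0623 · 1.005) ≈ 5.5195e-06
Gain = 20 log₁₀(5.5195e-06) ≈ -105.16 dB
∠G = (63.43°) − (89.71° + 82.87° + 5.71°) = -114.86°

-105.2 dB, -114.9°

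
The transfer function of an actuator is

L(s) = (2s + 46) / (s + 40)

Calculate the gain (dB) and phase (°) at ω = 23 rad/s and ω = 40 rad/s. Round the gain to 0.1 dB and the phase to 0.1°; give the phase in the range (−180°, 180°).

Substitute s = j23:
Numerator: 2(j23) + 46 = 46 + j46
Denominator: (j23) + 40 = 40 + j23
|N| = √(46² + 46²) ≈ 65.054, ∠N ≈ 45.00°
|D| = √(40² + 23²) ≈ 46.141, ∠D ≈ 29.90°
|L| = 65.054 / 46.141 ≈ 1.4099
Gain = 20 log₁₀(1.4099) ≈ 2.98 dB
∠L = 45.00° − 29.90° = 15.10°

Substitute s = j40:
Numerator: 2(j40) + 46 = 46 + j80
Denominator: (j40) + 40 = 40 + j40
|N| = √(46² + 80²) ≈ 92.282, ∠N ≈ 60.10°
|D| = √(40² + 40²) ≈ 56.569, ∠D ≈ 45.00°
|L| = 92.282 / 56.569 ≈ 1.6313
Gain = 20 log₁₀(1.6313) ≈ 4.25 dB
∠L = 60.10° − 45.00° = 15.10°

ω = 23: 3.0 dB, 15.1°; ω = 40: 4.3 dB, 15.1°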